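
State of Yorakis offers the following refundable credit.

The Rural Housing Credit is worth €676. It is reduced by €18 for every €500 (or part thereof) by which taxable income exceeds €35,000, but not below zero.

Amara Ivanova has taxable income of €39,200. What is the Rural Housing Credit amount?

€514

Rural Housing Credit: income exceeds €35,000 by €4,200, which is 9 full-or-partial €500 increments; reduction = 9 × €18 = €162, leaving €514.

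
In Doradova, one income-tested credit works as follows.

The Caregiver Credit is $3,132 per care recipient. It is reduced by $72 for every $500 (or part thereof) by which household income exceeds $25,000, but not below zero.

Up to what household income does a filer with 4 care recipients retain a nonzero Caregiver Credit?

$111,500

Full credit = 4 × $3,132 = $12,528.
After 173 increments the reduction is 173 × $72 = $12,456, leaving $72; one more increment wipes it out. Increment 173 ends at excess 173 × $500 = $86,500, so the highest qualifying income is $25,000 + $86,500 = $111,500.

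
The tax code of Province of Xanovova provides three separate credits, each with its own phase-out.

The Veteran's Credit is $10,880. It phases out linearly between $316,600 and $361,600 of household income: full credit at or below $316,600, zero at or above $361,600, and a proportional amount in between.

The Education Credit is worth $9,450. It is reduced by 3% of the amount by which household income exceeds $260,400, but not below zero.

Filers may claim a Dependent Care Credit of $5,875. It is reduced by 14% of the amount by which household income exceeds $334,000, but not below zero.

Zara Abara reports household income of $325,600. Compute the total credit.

Veteran's Credit: $325,600 is $9,000 into a $45,000 phase-out range, leaving 36,000/45,000 of the credit: $10,880 × 36,000/45,000 = $8,704.
Education Credit: 3% of the $65,200 excess over $260,400 is $1,956; credit = $9,450 − $1,956 = $7,494.
Dependent Care Credit: $325,600 is at or below the $334,000 threshold, so the full $5,875 applies.
Total: $8,704 + $7,494 + $5,875 = $22,073.

$22,073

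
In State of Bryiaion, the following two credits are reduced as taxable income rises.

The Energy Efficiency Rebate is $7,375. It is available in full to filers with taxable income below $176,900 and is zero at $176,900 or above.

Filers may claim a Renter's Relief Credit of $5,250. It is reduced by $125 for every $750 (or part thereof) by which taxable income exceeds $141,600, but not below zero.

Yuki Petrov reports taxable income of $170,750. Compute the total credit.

Energy Efficiency Rebate: $170,750 is below the $176,900 cutoff, so the full $7,375 applies.
Renter's Relief Credit: income exceeds $141,600 by $29,150, which is 39 full-or-partial $750 increments; reduction = 39 × $125 = $4,875, leaving $375.
Total: $7,375 + $375 = $7,750.

$7,750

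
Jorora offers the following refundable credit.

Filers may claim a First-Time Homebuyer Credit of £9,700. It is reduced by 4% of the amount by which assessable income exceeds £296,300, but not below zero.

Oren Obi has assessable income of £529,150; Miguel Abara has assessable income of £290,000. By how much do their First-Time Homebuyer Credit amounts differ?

£9,314

Oren (£529,150): First-Time Homebuyer Credit: 4% of the £232,850 excess over £296,300 is £9,314; credit = £9,700 − £9,314 = £386.
Miguel (£290,000): First-Time Homebuyer Credit: £290,000 is at or below the £296,300 threshold, so the full £9,700 applies.
Difference: |£386 − £9,700| = £9,314.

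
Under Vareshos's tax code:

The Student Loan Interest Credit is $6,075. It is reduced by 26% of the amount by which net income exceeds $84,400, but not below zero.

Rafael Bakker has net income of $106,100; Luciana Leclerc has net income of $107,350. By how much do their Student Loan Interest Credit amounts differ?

$325

Rafael ($106,100): Student Loan Interest Credit: 26% of the $21,700 excess over $84,400 is $5,642; credit = $6,075 − $5,642 = $433.
Luciana ($107,350): Student Loan Interest Credit: 26% of the $22,950 excess over $84,400 is $5,967; credit = $6,075 − $5,967 = $108.
Difference: |$433 − $108| = $325.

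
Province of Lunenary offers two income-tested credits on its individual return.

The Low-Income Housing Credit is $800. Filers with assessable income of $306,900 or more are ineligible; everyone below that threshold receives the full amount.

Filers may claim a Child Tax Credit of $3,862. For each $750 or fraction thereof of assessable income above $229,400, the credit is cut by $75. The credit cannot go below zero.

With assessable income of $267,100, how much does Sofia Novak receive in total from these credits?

Low-Income Housing Credit: $267,100 is below the $306,900 cutoff, so the full $800 applies.
Child Tax Credit: income exceeds $229,400 by $37,700, which is 51 full-or-partial $750 increments; reduction = 51 × $75 = $3,825, leaving $37.
Total: $800 + $37 = $837.

$837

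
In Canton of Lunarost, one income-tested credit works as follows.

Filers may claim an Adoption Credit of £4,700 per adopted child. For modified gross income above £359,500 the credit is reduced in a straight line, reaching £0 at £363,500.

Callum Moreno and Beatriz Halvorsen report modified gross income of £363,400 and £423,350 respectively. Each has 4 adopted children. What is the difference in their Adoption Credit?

£470

Callum (£363,400): Adoption Credit: base = 4 × £4,700 = £18,800. £363,400 is £3,900 into a £4,000 phase-out range, leaving 100/4,000 of the credit: £18,800 × 100/4,000 = £470.
Beatriz (£423,350): Adoption Credit: base = 4 × £4,700 = £18,800. £423,350 is at or above £363,500, so the credit is £0.
Difference: |£470 − £0| = £470.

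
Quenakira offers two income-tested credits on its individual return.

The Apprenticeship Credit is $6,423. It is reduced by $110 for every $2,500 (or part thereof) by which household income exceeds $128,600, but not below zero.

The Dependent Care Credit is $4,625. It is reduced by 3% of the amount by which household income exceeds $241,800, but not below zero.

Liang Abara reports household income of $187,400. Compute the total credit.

Apprenticeship Credit: income exceeds $128,600 by $58,800, which is 24 full-or-partial $2,500 increments; reduction = 24 × $110 = $2,640, leaving $3,783.
Dependent Care Credit: $187,400 is at or below the $241,800 threshold, so the full $4,625 applies.
Total: $3,783 + $4,625 = $8,408.

$8,408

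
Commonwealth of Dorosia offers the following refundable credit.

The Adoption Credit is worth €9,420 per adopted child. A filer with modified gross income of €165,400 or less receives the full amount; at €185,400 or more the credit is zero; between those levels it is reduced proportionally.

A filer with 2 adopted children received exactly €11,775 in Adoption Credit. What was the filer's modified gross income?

€172,900

Full credit = 2 × €9,420 = €18,840.
€11,775 is 11,775/18,840 of the full €18,840, so 7,065/18,840 of the €20,000 range has been used: income = €165,400 + €20,000 × 7,065/18,840 = €172,900.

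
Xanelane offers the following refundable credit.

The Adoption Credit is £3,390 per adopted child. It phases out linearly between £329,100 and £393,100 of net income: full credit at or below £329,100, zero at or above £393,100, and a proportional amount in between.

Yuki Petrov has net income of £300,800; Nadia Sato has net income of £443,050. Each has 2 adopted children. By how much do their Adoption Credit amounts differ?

£6,780

Yuki (£300,800): Adoption Credit: base = 2 × £3,390 = £6,780. £300,800 is at or below the £329,100 threshold, so the full £6,780 applies.
Nadia (£443,050): Adoption Credit: base = 2 × £3,390 = £6,780. £443,050 is at or above £393,100, so the credit is £0.
Difference: |£6,780 − £0| = £6,780.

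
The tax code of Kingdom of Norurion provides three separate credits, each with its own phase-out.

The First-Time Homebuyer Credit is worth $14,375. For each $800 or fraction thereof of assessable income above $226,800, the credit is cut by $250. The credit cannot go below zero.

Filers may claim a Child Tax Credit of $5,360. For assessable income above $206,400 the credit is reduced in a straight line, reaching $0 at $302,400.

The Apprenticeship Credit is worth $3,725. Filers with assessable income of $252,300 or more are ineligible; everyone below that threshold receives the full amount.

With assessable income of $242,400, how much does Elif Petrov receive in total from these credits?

$16,450

First-Time Homebuyer Credit: income exceeds $226,800 by $15,600, which is 20 full-or-partial $800 increments; reduction = 20 × $250 = $5,000, leaving $9,375.
Child Tax Credit: $242,400 is $36,000 into a $96,000 phase-out range, leaving 60,000/96,000 of the credit: $5,360 × 60,000/96,000 = $3,350.
Apprenticeship Credit: $242,400 is below the $252,300 cutoff, so the full $3,725 applies.
Total: $9,375 + $3,350 + $3,725 = $16,450.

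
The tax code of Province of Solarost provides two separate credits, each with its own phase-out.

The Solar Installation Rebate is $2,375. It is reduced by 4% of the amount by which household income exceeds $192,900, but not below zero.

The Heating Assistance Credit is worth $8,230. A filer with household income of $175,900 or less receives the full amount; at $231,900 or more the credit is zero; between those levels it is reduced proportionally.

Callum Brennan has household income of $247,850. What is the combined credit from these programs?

$177

Solar Installation Rebate: 4% of the $54,950 excess over $192,900 is $2,198; credit = $2,375 − $2,198 = $177.
Heating Assistance Credit: $247,850 is at or above $231,900, so the credit is $0.
Total: $177 + $0 = $177.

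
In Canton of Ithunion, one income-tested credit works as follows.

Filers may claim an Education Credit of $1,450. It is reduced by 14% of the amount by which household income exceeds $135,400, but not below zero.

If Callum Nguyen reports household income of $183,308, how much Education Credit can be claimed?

Education Credit: 14% of the $47,908 excess over $135,400 is $6,707.12 ≥ base, so the credit is $0.

$0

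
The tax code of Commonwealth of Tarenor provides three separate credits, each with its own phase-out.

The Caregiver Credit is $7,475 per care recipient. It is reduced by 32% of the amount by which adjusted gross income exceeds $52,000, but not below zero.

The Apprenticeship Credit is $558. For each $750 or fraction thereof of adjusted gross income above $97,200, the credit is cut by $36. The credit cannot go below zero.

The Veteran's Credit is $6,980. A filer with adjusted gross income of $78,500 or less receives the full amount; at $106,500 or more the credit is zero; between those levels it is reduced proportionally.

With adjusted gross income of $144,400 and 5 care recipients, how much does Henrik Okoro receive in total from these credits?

$7,807

Caregiver Credit: base = 5 × $7,475 = $37,375. 32% of the $92,400 excess over $52,000 is $29,568; credit = $37,375 − $29,568 = $7,807.
Apprenticeship Credit: income exceeds $97,200 by $47,200 → 63 increments × $36 = $2,268 ≥ base, so the credit is $0.
Veteran's Credit: $144,400 is at or above $106,500, so the credit is $0.
Total: $7,807 + $0 + $0 = $7,807.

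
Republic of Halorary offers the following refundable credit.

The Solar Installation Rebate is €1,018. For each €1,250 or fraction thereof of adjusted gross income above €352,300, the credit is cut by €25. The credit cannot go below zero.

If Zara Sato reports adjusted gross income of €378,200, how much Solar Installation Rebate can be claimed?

Solar Installation Rebate: income exceeds €352,300 by €25,900, which is 21 full-or-partial €1,250 increments; reduction = 21 × €25 = €525, leaving €493.

€493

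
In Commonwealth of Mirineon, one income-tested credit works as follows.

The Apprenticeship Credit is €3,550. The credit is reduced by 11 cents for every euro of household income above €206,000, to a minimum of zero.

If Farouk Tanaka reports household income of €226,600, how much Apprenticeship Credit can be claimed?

€1,284

Apprenticeship Credit: 11% of the €20,600 excess over €206,000 is €2,266; credit = €3,550 − €2,266 = €1,284.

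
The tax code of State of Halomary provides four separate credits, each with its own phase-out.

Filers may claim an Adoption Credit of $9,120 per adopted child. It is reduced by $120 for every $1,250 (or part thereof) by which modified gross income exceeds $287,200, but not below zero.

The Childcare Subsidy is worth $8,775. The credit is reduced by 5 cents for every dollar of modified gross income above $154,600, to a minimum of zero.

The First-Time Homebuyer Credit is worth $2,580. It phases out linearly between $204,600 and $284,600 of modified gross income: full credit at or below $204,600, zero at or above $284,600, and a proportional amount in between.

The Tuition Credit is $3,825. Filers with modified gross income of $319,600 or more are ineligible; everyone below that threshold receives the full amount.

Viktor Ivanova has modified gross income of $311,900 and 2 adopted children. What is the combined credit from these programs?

$20,575

Adoption Credit: base = 2 × $9,120 = $18,240. income exceeds $287,200 by $24,700, which is 20 full-or-partial $1,250 increments; reduction = 20 × $120 = $2,400, leaving $15,840.
Childcare Subsidy: 5% of the $157,300 excess over $154,600 is $7,865; credit = $8,775 − $7,865 = $910.
First-Time Homebuyer Credit: $311,900 is at or above $284,600, so the credit is $0.
Tuition Credit: $311,900 is below the $319,600 cutoff, so the full $3,825 applies.
Total: $15,840 + $910 + $0 + $3,825 = $20,575.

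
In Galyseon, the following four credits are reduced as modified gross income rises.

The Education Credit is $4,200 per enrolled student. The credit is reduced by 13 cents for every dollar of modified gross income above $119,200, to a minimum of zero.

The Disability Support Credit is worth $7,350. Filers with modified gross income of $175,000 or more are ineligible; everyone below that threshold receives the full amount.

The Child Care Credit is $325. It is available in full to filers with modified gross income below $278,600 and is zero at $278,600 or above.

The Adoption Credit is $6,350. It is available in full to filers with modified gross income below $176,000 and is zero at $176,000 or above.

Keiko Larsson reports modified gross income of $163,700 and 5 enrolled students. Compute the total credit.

$29,240

Education Credit: base = 5 × $4,200 = $21,000. 13% of the $44,500 excess over $119,200 is $5,785; credit = $21,000 − $5,785 = $15,215.
Disability Support Credit: $163,700 is below the $175,000 cutoff, so the full $7,350 applies.
Child Care Credit: $163,700 is below the $278,600 cutoff, so the full $325 applies.
Adoption Credit: $163,700 is below the $176,000 cutoff, so the full $6,350 applies.
Total: $15,215 + $7,350 + $325 + $6,350 = $29,240.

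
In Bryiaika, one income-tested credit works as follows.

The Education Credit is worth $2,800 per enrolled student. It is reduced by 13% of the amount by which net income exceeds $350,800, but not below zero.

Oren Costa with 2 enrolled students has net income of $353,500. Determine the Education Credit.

$5,249

Education Credit: base = 2 × $2,800 = $5,600. 13% of the $2,700 excess over $350,800 is $351; credit = $5,600 − $351 = $5,249.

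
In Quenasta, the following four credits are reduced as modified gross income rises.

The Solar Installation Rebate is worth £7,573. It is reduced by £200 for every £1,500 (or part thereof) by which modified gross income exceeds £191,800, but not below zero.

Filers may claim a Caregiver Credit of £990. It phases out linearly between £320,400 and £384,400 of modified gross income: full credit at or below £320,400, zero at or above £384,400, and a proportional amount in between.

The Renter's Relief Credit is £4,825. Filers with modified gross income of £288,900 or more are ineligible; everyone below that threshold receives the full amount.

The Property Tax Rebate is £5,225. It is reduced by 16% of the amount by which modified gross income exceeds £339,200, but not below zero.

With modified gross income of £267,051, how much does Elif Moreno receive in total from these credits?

£11,040

Solar Installation Rebate: income exceeds £191,800 by £75,251 → 51 increments × £200 = £10,200 ≥ base, so the credit is £0.
Caregiver Credit: £267,051 is at or below the £320,400 threshold, so the full £990 applies.
Renter's Relief Credit: £267,051 is below the £288,900 cutoff, so the full £4,825 applies.
Property Tax Rebate: £267,051 is at or below the £339,200 threshold, so the full £5,225 applies.
Total: £0 + £990 + £4,825 + £5,225 = £11,040.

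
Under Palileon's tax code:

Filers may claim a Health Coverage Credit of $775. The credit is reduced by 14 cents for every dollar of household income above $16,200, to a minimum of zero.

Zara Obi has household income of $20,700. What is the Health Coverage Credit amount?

Health Coverage Credit: 14% of the $4,500 excess over $16,200 is $630; credit = $775 − $630 = $145.

$145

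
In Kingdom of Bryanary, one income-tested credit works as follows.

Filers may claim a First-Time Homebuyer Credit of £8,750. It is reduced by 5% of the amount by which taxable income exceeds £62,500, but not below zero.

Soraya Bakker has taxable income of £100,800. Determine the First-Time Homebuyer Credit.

First-Time Homebuyer Credit: 5% of the £38,300 excess over £62,500 is £1,915; credit = £8,750 − £1,915 = £6,835.

£6,835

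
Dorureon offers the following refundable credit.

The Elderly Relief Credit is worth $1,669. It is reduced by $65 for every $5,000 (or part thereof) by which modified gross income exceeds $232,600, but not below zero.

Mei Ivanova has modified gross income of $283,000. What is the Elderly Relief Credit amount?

$954

Elderly Relief Credit: income exceeds $232,600 by $50,400, which is 11 full-or-partial $5,000 increments; reduction = 11 × $65 = $715, leaving $954.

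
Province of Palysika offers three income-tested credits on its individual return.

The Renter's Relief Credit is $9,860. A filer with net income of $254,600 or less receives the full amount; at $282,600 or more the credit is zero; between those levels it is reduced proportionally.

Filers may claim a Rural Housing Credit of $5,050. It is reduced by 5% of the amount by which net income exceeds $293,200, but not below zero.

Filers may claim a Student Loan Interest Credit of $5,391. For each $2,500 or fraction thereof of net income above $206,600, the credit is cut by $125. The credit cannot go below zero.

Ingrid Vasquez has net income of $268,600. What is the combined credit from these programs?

Renter's Relief Credit: $268,600 is $14,000 into a $28,000 phase-out range, leaving 14,000/28,000 of the credit: $9,860 × 14,000/28,000 = $4,930.
Rural Housing Credit: $268,600 is at or below the $293,200 threshold, so the full $5,050 applies.
Student Loan Interest Credit: income exceeds $206,600 by $62,000, which is 25 full-or-partial $2,500 increments; reduction = 25 × $125 = $3,125, leaving $2,266.
Total: $4,930 + $5,050 + $2,266 = $12,246.

$12,246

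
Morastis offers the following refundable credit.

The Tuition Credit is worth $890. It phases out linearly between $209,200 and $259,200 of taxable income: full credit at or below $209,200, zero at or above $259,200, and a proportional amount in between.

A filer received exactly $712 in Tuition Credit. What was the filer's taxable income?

$219,200

$712 is 712/890 of the full $890, so 178/890 of the $50,000 range has been used: income = $209,200 + $50,000 × 178/890 = $219,200.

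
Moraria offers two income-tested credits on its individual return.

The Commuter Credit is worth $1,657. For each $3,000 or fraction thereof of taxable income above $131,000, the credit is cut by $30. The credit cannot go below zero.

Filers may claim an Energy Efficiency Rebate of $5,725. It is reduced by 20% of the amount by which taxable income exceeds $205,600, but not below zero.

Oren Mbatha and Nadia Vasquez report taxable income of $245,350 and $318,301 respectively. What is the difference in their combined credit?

$487

Oren ($245,350): Commuter Credit: income exceeds $131,000 by $114,350, which is 39 full-or-partial $3,000 increments; reduction = 39 × $30 = $1,170, leaving $487. Energy Efficiency Rebate: 20% of the $39,750 excess over $205,600 is $7,950 ≥ base, so the credit is $0. total $487 + $0 = $487
Nadia ($318,301): Commuter Credit: income exceeds $131,000 by $187,301 → 63 increments × $30 = $1,890 ≥ base, so the credit is $0. Energy Efficiency Rebate: 20% of the $112,701 excess over $205,600 is $22,540.20 ≥ base, so the credit is $0. total $0 + $0 = $0
Difference: |$487 − $0| = $487.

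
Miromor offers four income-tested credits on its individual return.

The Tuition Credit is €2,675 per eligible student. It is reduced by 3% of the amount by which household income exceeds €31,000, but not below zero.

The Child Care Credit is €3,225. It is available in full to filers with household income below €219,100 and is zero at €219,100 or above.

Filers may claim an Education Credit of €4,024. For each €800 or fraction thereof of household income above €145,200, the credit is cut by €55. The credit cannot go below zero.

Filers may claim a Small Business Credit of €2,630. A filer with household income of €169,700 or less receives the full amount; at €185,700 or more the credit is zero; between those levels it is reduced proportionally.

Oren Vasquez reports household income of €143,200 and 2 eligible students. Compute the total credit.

Tuition Credit: base = 2 × €2,675 = €5,350. 3% of the €112,200 excess over €31,000 is €3,366; credit = €5,350 − €3,366 = €1,984.
Child Care Credit: €143,200 is below the €219,100 cutoff, so the full €3,225 applies.
Education Credit: €143,200 is at or below the €145,200 threshold, so the full €4,024 applies.
Small Business Credit: €143,200 is at or below the €169,700 threshold, so the full €2,630 applies.
Total: €1,984 + €3,225 + €4,024 + €2,630 = €11,863.

€11,863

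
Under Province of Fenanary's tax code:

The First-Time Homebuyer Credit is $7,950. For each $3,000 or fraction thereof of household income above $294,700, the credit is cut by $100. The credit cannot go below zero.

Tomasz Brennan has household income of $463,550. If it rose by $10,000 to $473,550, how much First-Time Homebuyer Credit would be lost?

$300

At $463,550 — income exceeds $294,700 by $168,850, which is 57 full-or-partial $3,000 increments; reduction = 57 × $100 = $5,700, leaving $2,250.
At $473,550 — income exceeds $294,700 by $178,850, which is 60 full-or-partial $3,000 increments; reduction = 60 × $100 = $6,000, leaving $1,950.
Lost: $2,250 − $1,950 = $300.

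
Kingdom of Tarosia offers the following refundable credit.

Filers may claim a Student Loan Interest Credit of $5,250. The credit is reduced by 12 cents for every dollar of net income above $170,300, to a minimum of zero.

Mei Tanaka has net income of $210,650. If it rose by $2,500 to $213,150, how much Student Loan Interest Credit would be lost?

At $210,650 — 12% of the $40,350 excess over $170,300 is $4,842; credit = $5,250 − $4,842 = $408.
At $213,150 — 12% of the $42,850 excess over $170,300 is $5,142; credit = $5,250 − $5,142 = $108.
Lost: $408 − $108 = $300.

$300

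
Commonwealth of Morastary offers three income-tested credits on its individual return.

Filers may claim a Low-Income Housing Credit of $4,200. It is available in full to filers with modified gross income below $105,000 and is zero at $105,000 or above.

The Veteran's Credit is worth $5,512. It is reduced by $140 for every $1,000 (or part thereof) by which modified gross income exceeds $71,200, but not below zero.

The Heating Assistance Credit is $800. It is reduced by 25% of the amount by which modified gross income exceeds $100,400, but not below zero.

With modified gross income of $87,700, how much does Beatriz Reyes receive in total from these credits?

Low-Income Housing Credit: $87,700 is below the $105,000 cutoff, so the full $4,200 applies.
Veteran's Credit: income exceeds $71,200 by $16,500, which is 17 full-or-partial $1,000 increments; reduction = 17 × $140 = $2,380, leaving $3,132.
Heating Assistance Credit: $87,700 is at or below the $100,400 threshold, so the full $800 applies.
Total: $4,200 + $3,132 + $800 = $8,132.

$8,132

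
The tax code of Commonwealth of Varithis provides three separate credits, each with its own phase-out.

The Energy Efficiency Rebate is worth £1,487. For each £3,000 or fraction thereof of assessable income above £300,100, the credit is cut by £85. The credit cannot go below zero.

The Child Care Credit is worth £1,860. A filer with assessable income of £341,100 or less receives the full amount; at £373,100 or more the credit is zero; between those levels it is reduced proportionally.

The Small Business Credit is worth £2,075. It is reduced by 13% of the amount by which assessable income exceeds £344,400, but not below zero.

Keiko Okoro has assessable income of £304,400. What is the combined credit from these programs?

Energy Efficiency Rebate: income exceeds £300,100 by £4,300, which is 2 full-or-partial £3,000 increments; reduction = 2 × £85 = £170, leaving £1,317.
Child Care Credit: £304,400 is at or below the £341,100 threshold, so the full £1,860 applies.
Small Business Credit: £304,400 is at or below the £344,400 threshold, so the full £2,075 applies.
Total: £1,317 + £1,860 + £2,075 = £5,252.

£5,252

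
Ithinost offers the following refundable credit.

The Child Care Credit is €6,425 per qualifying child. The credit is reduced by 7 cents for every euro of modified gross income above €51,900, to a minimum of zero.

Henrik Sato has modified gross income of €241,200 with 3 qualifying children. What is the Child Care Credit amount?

€6,024

Child Care Credit: base = 3 × €6,425 = €19,275. 7% of the €189,300 excess over €51,900 is €13,251; credit = €19,275 − €13,251 = €6,024.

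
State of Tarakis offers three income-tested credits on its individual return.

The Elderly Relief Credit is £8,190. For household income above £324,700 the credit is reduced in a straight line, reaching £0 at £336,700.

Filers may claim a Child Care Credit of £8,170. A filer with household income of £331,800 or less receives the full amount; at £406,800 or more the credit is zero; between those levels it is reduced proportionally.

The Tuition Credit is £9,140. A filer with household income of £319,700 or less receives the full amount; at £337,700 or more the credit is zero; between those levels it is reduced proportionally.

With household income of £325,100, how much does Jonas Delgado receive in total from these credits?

£22,485

Elderly Relief Credit: £325,100 is £400 into a £12,000 phase-out range, leaving 11,600/12,000 of the credit: £8,190 × 11,600/12,000 = £7,917.
Child Care Credit: £325,100 is at or below the £331,800 threshold, so the full £8,170 applies.
Tuition Credit: £325,100 is £5,400 into a £18,000 phase-out range, leaving 12,600/18,000 of the credit: £9,140 × 12,600/18,000 = £6,398.
Total: £7,917 + £8,170 + £6,398 = £22,485.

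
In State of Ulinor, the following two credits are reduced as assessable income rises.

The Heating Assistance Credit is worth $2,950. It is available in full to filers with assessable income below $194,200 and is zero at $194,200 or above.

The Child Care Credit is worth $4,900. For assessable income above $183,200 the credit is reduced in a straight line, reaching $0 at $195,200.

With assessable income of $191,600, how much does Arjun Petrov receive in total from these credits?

Heating Assistance Credit: $191,600 is below the $194,200 cutoff, so the full $2,950 applies.
Child Care Credit: $191,600 is $8,400 into a $12,000 phase-out range, leaving 3,600/12,000 of the credit: $4,900 × 3,600/12,000 = $1,470.
Total: $2,950 + $1,470 = $4,420.

$4,420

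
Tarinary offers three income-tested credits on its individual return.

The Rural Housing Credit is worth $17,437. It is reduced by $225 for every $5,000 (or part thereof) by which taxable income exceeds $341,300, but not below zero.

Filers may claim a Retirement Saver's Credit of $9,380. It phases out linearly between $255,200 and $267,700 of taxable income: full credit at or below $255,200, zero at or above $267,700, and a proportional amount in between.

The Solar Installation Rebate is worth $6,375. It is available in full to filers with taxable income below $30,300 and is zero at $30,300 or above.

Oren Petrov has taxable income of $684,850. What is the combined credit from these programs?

$1,912

Rural Housing Credit: income exceeds $341,300 by $343,550, which is 69 full-or-partial $5,000 increments; reduction = 69 × $225 = $15,525, leaving $1,912.
Retirement Saver's Credit: $684,850 is at or above $267,700, so the credit is $0.
Solar Installation Rebate: $684,850 meets or exceeds the $30,300 cutoff, so the credit is $0.
Total: $1,912 + $0 + $0 = $1,912.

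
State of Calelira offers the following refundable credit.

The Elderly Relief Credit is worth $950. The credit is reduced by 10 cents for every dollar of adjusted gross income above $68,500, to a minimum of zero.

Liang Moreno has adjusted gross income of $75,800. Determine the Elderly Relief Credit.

$220

Elderly Relief Credit: 10% of the $7,300 excess over $68,500 is $730; credit = $950 − $730 = $220.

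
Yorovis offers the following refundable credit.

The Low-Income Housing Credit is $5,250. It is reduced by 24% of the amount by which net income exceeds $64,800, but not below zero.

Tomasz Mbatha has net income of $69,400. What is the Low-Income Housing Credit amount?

$4,146

Low-Income Housing Credit: 24% of the $4,600 excess over $64,800 is $1,104; credit = $5,250 − $1,104 = $4,146.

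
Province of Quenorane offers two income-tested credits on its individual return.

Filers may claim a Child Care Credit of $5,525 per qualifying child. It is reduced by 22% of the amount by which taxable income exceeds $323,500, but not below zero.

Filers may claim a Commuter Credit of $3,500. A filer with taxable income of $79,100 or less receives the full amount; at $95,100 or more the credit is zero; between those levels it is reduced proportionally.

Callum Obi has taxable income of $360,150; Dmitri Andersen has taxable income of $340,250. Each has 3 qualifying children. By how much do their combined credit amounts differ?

Callum ($360,150): Child Care Credit: base = 3 × $5,525 = $16,575. 22% of the $36,650 excess over $323,500 is $8,063; credit = $16,575 − $8,063 = $8,512. Commuter Credit: $360,150 is at or above $95,100, so the credit is $0. total $8,512 + $0 = $8,512
Dmitri ($340,250): Child Care Credit: base = 3 × $5,525 = $16,575. 22% of the $16,750 excess over $323,500 is $3,685; credit = $16,575 − $3,685 = $12,890. Commuter Credit: $340,250 is at or above $95,100, so the credit is $0. total $12,890 + $0 = $12,890
Difference: |$8,512 − $12,890| = $4,378.

$4,378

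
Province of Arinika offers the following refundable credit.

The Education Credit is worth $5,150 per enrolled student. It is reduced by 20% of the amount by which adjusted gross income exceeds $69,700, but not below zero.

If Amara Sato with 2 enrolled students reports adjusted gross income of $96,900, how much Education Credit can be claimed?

$4,860

Education Credit: base = 2 × $5,150 = $10,300. 20% of the $27,200 excess over $69,700 is $5,440; credit = $10,300 − $5,440 = $4,860.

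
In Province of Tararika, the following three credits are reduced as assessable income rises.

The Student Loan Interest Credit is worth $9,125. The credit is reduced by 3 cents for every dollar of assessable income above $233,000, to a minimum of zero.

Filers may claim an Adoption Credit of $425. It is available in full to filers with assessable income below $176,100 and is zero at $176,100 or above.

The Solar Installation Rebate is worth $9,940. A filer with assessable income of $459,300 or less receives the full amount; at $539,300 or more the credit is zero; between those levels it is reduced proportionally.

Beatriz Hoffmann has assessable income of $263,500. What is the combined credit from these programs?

Student Loan Interest Credit: 3% of the $30,500 excess over $233,000 is $915; credit = $9,125 − $915 = $8,210.
Adoption Credit: $263,500 meets or exceeds the $176,100 cutoff, so the credit is $0.
Solar Installation Rebate: $263,500 is at or below the $459,300 threshold, so the full $9,940 applies.
Total: $8,210 + $0 + $9,940 = $18,150.

$18,150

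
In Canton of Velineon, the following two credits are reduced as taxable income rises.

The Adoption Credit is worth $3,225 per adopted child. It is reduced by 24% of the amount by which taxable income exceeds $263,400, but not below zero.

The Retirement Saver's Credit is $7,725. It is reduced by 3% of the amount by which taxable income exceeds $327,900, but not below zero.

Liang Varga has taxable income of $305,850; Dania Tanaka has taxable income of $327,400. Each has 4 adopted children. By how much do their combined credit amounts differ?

Liang ($305,850): Adoption Credit: base = 4 × $3,225 = $12,900. 24% of the $42,450 excess over $263,400 is $10,188; credit = $12,900 − $10,188 = $2,712. Retirement Saver's Credit: $305,850 is at or below the $327,900 threshold, so the full $7,725 applies. total $2,712 + $7,725 = $10,437
Dania ($327,400): Adoption Credit: base = 4 × $3,225 = $12,900. 24% of the $64,000 excess over $263,400 is $15,360 ≥ base, so the credit is $0. Retirement Saver's Credit: $327,400 is at or below the $327,900 threshold, so the full $7,725 applies. total $0 + $7,725 = $7,725
Difference: |$10,437 − $7,725| = $2,712.

$2,712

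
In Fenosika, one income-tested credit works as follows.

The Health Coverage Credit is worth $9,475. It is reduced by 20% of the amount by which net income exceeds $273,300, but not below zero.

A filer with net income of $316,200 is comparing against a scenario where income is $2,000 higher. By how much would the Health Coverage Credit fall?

$400

At $316,200 — 20% of the $42,900 excess over $273,300 is $8,580; credit = $9,475 − $8,580 = $895.
At $318,200 — 20% of the $44,900 excess over $273,300 is $8,980; credit = $9,475 − $8,980 = $495.
Lost: $895 − $495 = $400.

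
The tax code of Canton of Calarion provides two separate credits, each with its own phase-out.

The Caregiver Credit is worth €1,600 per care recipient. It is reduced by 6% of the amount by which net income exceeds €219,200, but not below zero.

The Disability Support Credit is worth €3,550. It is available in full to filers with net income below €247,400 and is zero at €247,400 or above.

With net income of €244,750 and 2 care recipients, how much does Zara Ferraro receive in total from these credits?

Caregiver Credit: base = 2 × €1,600 = €3,200. 6% of the €25,550 excess over €219,200 is €1,533; credit = €3,200 − €1,533 = €1,667.
Disability Support Credit: €244,750 is below the €247,400 cutoff, so the full €3,550 applies.
Total: €1,667 + €3,550 = €5,217.

€5,217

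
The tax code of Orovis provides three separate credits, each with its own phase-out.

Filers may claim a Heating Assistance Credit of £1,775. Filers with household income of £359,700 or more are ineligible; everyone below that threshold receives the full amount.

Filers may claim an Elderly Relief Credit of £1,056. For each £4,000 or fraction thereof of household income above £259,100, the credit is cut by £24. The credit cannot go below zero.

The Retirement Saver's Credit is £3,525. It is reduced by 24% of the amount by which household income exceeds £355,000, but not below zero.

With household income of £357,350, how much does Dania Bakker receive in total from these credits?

Heating Assistance Credit: £357,350 is below the £359,700 cutoff, so the full £1,775 applies.
Elderly Relief Credit: income exceeds £259,100 by £98,250, which is 25 full-or-partial £4,000 increments; reduction = 25 × £24 = £600, leaving £456.
Retirement Saver's Credit: 24% of the £2,350 excess over £355,000 is £564; credit = £3,525 − £564 = £2,961.
Total: £1,775 + £456 + £2,961 = £5,192.

£5,192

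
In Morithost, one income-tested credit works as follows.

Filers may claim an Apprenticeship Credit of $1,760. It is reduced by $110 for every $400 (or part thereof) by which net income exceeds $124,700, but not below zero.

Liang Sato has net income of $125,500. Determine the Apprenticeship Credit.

$1,540

Apprenticeship Credit: income exceeds $124,700 by $800, which is 2 full-or-partial $400 increments; reduction = 2 × $110 = $220, leaving $1,540.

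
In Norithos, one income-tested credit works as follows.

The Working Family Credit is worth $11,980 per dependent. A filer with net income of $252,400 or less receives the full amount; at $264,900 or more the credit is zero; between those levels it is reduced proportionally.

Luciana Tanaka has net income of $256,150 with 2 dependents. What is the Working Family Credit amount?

$16,772

Working Family Credit: base = 2 × $11,980 = $23,960. $256,150 is $3,750 into a $12,500 phase-out range, leaving 8,750/12,500 of the credit: $23,960 × 8,750/12,500 = $16,772.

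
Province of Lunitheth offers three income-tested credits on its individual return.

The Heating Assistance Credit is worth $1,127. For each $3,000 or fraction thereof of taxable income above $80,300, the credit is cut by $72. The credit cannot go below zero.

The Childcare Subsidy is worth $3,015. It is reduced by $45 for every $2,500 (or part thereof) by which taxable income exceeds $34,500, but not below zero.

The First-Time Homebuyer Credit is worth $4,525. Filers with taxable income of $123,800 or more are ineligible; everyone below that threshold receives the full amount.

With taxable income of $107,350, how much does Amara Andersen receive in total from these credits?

Heating Assistance Credit: income exceeds $80,300 by $27,050, which is 10 full-or-partial $3,000 increments; reduction = 10 × $72 = $720, leaving $407.
Childcare Subsidy: income exceeds $34,500 by $72,850, which is 30 full-or-partial $2,500 increments; reduction = 30 × $45 = $1,350, leaving $1,665.
First-Time Homebuyer Credit: $107,350 is below the $123,800 cutoff, so the full $4,525 applies.
Total: $407 + $1,665 + $4,525 = $6,597.

$6,597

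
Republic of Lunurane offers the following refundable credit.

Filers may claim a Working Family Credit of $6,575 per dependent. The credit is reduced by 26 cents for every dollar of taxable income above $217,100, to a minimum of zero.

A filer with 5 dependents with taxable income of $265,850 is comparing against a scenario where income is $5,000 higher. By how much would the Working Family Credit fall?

$1,300

At $265,850 — base = 5 × $6,575 = $32,875. 26% of the $48,750 excess over $217,100 is $12,675; credit = $32,875 − $12,675 = $20,200.
At $270,850 — base = 5 × $6,575 = $32,875. 26% of the $53,750 excess over $217,100 is $13,975; credit = $32,875 − $13,975 = $18,900.
Lost: $20,200 − $18,900 = $1,300.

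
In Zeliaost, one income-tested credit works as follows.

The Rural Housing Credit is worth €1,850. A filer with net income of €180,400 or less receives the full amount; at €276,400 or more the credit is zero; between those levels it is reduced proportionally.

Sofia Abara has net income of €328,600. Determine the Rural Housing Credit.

€0

Rural Housing Credit: €328,600 is at or above €276,400, so the credit is €0.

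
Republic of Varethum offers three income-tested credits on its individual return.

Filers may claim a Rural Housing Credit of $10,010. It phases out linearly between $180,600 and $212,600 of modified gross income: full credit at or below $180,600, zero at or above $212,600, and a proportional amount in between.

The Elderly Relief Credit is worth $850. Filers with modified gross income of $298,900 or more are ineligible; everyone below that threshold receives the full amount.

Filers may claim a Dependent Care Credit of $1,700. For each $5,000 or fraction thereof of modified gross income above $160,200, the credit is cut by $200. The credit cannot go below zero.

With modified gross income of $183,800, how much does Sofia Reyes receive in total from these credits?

$10,559

Rural Housing Credit: $183,800 is $3,200 into a $32,000 phase-out range, leaving 28,800/32,000 of the credit: $10,010 × 28,800/32,000 = $9,009.
Elderly Relief Credit: $183,800 is below the $298,900 cutoff, so the full $850 applies.
Dependent Care Credit: income exceeds $160,200 by $23,600, which is 5 full-or-partial $5,000 increments; reduction = 5 × $200 = $1,000, leaving $700.
Total: $9,009 + $850 + $700 = $10,559.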